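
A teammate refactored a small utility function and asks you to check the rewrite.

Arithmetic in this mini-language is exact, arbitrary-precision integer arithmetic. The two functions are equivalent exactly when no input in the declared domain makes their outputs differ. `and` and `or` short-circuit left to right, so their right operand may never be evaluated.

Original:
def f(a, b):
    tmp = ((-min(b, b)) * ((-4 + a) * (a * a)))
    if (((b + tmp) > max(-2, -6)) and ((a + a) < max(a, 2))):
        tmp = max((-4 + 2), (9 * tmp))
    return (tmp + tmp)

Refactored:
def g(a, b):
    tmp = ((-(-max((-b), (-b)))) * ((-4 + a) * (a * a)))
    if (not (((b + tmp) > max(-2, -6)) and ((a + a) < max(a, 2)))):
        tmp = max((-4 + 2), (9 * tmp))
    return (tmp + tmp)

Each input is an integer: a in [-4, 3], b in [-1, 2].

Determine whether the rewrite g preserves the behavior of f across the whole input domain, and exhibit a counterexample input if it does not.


Consider the input a=-4, b=-1.
f: tmp := -128 | (((b + tmp) > max(-2, -6)) and ((a + a) < max(a, 2))): false | result -256
g: tmp := -128 | (not (((b + tmp) > max(-2, -6)) and ((a + a) < max(a, 2)))): true | tmp := -2 | result -4
-256 and -4 differ, so these are not the same function on this domain.
verdict: not equivalent; witness: a=-4, b=-1


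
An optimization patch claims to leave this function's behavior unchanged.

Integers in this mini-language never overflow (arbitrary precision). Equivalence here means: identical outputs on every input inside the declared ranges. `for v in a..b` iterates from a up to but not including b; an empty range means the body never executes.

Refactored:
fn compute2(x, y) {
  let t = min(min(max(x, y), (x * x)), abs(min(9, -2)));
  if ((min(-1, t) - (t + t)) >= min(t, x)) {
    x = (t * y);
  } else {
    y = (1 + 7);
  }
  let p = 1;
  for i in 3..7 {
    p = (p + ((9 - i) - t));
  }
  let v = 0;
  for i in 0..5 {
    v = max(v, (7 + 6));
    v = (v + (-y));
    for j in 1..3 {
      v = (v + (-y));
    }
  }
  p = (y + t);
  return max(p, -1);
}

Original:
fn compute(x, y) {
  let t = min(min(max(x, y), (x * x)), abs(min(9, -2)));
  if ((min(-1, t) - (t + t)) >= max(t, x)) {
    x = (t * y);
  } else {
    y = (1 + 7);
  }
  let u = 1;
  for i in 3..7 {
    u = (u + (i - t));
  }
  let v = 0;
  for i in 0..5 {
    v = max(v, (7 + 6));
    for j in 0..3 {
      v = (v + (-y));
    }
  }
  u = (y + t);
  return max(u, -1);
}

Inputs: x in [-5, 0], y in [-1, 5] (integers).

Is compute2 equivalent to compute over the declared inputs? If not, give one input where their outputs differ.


Run the pair on x=-5, y=0.
compute: t = 0; ((min(-1, t) - (t + t)) >= max(t, x)) -> false; y = 8; u = 1; [i=3]; u = 4; [i=4]; u = 8; [i=5]; u = 13; [i=6]; u = 19; v = 0; [i=0]; v = 13; [j=0]; v = 5; [j=1]; v = -3; [j=2]; v = -11; [i=1]; v = 13; [j=0]; v = 5; [j=1]; v = -3; [j=2]; v = -11; [i=2]; v = 13; [j=0]; v = 5; [j=1]; v = -3; [j=2]; v = -11; [i=3]; v = 13; [j=0]; v = 5; [j=1]; v = -3; [j=2]; v = -11; [i=4]; v = 13; [j=0]; v = 5; [j=1]; v = -3; [j=2]; v = -11; u = 8; return 8
compute2: t = 0; ((min(-1, t) - (t + t)) >= min(t, x)) -> true; x = 0; p = 1; [i=3]; p = 7; [i=4]; p = 12; [i=5]; p = 16; [i=6]; p = 19; v = 0; [i=0]; v = 13; v = 13; [j=1]; v = 13; [j=2]; v = 13; [i=1]; v = 13; v = 13; [j=1]; v = 13; [j=2]; v = 13; [i=2]; v = 13; v = 13; [j=1]; v = 13; [j=2]; v = 13; [i=3]; v = 13; v = 13; [j=1]; v = 13; [j=2]; v = 13; [i=4]; v = 13; v = 13; [j=1]; v = 13; [j=2]; v = 13; p = 0; return 0
8 and 0 differ, so these are not the same function on this domain.
verdict: not equivalent; witness: x=-5, y=0


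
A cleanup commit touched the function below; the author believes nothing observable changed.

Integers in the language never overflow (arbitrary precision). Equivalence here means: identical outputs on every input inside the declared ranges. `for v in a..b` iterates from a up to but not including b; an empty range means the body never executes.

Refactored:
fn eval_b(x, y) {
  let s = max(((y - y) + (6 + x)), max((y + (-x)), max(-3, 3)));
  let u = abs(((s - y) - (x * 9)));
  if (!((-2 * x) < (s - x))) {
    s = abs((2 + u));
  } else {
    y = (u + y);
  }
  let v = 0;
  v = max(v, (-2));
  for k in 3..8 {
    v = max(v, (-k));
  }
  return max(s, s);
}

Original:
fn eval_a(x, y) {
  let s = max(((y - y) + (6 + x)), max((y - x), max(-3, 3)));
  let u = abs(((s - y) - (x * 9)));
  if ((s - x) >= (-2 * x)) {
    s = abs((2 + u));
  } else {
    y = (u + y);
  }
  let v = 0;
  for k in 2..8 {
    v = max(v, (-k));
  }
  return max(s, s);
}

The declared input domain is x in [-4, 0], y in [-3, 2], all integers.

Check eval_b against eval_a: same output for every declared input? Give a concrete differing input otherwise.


Not equivalent: x=-4, y=-3 separates them (3 vs 44).
eval_a: s = 3; u = 42; ((s - x) >= (-2 * x)) -> false; y = 39; v = 0; [k=2]; v = 0; [k=3]; v = 0; [k=4]; v = 0; [k=5]; v = 0; [k=6]; v = 0; [k=7]; v = 0; return 3
eval_b: s = 3; u = 42; (!((-2 * x) < (s - x))) -> true; s = 44; v = 0; v = 0; [k=3]; v = 0; [k=4]; v = 0; [k=5]; v = 0; [k=6]; v = 0; [k=7]; v = 0; return 44
verdict: not equivalent; witness: x=-4, y=-3


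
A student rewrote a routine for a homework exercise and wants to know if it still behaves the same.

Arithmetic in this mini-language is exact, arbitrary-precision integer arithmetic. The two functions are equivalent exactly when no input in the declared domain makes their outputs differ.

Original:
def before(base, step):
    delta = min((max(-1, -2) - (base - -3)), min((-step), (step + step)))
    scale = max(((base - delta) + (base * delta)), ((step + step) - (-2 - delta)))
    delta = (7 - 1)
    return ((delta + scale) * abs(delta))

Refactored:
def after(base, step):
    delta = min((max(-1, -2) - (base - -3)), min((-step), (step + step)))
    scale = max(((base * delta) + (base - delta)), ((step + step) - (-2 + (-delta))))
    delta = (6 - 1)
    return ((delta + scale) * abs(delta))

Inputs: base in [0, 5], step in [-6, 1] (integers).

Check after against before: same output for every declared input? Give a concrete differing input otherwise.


Try base=0, step=-6.
before: delta becomes -12; next scale becomes 12; next delta becomes 6; next final value 108
after: delta becomes -12; next scale becomes 12; next delta becomes 5; next final value 85
108 vs 85 — the two versions disagree here.
verdict: not equivalent; witness: base=0, step=-6


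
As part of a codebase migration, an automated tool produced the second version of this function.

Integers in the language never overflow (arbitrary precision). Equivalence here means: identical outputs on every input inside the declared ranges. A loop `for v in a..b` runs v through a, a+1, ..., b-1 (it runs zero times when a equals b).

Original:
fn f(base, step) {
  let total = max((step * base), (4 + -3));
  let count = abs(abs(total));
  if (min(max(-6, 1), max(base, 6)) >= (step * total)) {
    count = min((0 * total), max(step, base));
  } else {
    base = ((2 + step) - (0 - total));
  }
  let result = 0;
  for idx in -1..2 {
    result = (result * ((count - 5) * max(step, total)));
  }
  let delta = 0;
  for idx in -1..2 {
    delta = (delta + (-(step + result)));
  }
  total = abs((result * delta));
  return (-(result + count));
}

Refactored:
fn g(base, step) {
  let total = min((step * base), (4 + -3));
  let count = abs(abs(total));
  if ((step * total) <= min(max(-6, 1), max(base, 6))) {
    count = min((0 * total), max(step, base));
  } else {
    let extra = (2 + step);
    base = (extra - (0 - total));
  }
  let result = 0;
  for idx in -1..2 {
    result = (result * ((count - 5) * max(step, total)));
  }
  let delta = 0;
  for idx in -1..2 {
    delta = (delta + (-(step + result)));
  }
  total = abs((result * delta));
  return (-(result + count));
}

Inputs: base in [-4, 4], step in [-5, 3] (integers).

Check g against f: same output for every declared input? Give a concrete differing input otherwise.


There is a counterexample at base=-4, step=2: -1 on one side, 0 on the other.
f: total := 1 | count := 1 | (min(max(-6, 1), max(base, 6)) >= (step * total)): false | base := 5 | result := 0 | iter idx=-1: | result := 0 | iter idx=0: | result := 0 | iter idx=1: | result := 0 | delta := 0 | iter idx=-1: | delta := -2 | iter idx=0: | delta := -4 | iter idx=1: | delta := -6 | total := 0 | result -1
g: total := -8 | count := 8 | ((step * total) <= min(max(-6, 1), max(base, 6))): true | count := 0 | result := 0 | iter idx=-1: | result := 0 | iter idx=0: | result := 0 | iter idx=1: | result := 0 | delta := 0 | iter idx=-1: | delta := -2 | iter idx=0: | delta := -4 | iter idx=1: | delta := -6 | total := 0 | result 0
verdict: not equivalent; witness: base=-4, step=2


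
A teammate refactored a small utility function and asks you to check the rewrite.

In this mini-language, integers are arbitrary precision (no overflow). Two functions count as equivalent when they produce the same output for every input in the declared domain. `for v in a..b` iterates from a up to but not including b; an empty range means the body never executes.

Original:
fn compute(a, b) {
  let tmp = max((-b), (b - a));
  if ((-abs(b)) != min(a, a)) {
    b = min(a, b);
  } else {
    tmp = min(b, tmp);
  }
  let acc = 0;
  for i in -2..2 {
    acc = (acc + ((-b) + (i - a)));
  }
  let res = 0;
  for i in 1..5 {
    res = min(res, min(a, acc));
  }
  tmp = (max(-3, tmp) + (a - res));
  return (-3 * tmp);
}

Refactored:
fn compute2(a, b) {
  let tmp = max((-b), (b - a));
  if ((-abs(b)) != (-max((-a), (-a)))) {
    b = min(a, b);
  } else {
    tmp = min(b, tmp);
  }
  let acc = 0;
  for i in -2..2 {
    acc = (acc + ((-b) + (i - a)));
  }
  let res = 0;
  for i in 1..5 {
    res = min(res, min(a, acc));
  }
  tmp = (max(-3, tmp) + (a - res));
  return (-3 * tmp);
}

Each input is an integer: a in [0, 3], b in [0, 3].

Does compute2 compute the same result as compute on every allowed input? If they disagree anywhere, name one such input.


Side by side, the visible changes include: min/max/abs usage differs.
Spot check at a=2, b=1 — compute: tmp := -1 | ((-abs(b)) != min(a, a)): true | b := 1 | acc := 0 | iter i=-2: | acc := -5 | iter i=-1: | acc := -9 | iter i=0: | acc := -12 | iter i=1: | acc := -14 | res := 0 | iter i=1: | res := -14 | iter i=2: | res := -14 | iter i=3: | res := -14 | iter i=4: | res := -14 | tmp := 15 | result -45. compute2: tmp := -1 | ((-abs(b)) != (-max((-a), (-a)))): true | b := 1 | acc := 0 | iter i=-2: | acc := -5 | iter i=-1: | acc := -9 | iter i=0: | acc := -12 | iter i=1: | acc := -14 | res := 0 | iter i=1: | res := -14 | iter i=2: | res := -14 | iter i=3: | res := -14 | iter i=4: | res := -14 | tmp := 15 | result -45. Both give -45.
Across all 16 domain points the two functions coincide.
verdict: equivalent


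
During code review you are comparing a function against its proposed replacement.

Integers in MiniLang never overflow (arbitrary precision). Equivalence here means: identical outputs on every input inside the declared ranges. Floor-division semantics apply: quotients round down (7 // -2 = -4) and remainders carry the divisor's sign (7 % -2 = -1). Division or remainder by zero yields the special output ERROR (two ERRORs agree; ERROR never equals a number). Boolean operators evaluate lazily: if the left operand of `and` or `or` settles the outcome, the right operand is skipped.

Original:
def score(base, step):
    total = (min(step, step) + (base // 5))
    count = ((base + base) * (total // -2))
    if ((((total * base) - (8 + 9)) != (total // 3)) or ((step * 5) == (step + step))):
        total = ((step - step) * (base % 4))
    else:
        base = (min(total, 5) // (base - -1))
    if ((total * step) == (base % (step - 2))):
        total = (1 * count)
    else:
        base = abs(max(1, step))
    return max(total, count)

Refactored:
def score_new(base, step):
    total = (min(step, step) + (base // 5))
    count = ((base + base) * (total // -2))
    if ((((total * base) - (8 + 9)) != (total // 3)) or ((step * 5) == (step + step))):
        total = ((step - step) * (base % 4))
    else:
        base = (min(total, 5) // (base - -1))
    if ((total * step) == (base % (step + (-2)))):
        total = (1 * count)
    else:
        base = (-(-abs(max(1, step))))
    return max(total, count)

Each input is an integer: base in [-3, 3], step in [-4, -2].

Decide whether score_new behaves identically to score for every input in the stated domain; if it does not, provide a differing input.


The two versions differ — the changes include arithmetic usage differs.
Spot check at base=3, step=-2 — score: total = -2; count = 6; ((((total * base) - (8 + 9)) != (total // 3)) or ((step * 5) == (step + step))) -> true; total = 0; ((total * step) == (base % (step - 2))) -> false; base = 1; return 6. score_new: total = -2; count = 6; ((((total * base) - (8 + 9)) != (total // 3)) or ((step * 5) == (step + step))) -> true; total = 0; ((total * step) == (base % (step + (-2)))) -> false; base = 1; return 6. Both give 6.
An exhaustive pass over the 21 declared inputs shows identical outputs.
verdict: equivalent


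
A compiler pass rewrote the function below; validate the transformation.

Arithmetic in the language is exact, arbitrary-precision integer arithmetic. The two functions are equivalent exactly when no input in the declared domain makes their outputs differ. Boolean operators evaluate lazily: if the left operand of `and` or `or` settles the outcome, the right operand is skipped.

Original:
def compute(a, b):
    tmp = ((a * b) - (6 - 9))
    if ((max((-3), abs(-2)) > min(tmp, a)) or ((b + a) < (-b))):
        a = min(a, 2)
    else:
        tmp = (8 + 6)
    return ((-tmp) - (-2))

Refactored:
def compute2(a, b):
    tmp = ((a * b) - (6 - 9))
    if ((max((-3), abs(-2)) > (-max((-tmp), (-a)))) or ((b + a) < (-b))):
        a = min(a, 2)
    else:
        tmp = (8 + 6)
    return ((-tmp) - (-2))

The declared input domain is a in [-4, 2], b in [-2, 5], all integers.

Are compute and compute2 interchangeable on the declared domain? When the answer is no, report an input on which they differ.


This is a faithful refactor — min/max/abs usage differs, but the computed results match everywhere.
Spot check at a=-3, b=5 — compute: tmp = -12; ((max((-3), abs(-2)) > min(tmp, a)) or ((b + a) < (-b))) -> true; a = -3; return 14. compute2: tmp = -12; ((max((-3), abs(-2)) > (-max((-tmp), (-a)))) or ((b + a) < (-b))) -> true; a = -3; return 14. Both give 14.
Sweeping the whole domain (56 inputs) finds no disagreement.
verdict: equivalent


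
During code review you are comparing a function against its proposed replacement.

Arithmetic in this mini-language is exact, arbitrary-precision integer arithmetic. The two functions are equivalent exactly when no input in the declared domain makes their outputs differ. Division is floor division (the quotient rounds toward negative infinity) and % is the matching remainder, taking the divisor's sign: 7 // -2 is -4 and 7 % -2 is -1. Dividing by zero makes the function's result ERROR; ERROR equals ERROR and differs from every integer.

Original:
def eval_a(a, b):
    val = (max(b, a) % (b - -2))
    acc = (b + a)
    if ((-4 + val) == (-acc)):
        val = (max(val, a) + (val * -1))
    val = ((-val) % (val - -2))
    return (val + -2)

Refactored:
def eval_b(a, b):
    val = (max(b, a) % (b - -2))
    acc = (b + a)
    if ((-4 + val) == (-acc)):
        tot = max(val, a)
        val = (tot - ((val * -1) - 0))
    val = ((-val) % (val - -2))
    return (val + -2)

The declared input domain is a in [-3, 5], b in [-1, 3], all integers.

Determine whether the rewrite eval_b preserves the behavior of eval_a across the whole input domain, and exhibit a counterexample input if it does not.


Consider the input a=-2, b=3.
eval_a: val = 3; acc = 1; ((-4 + val) == (-acc)) -> true; val = 0; val = 0; return -2
eval_b: val = 3; acc = 1; ((-4 + val) == (-acc)) -> true; tot = 3; val = 6; val = 2; return 0
-2 vs 0 — the two versions disagree here.
verdict: not equivalent; witness: a=-2, b=3


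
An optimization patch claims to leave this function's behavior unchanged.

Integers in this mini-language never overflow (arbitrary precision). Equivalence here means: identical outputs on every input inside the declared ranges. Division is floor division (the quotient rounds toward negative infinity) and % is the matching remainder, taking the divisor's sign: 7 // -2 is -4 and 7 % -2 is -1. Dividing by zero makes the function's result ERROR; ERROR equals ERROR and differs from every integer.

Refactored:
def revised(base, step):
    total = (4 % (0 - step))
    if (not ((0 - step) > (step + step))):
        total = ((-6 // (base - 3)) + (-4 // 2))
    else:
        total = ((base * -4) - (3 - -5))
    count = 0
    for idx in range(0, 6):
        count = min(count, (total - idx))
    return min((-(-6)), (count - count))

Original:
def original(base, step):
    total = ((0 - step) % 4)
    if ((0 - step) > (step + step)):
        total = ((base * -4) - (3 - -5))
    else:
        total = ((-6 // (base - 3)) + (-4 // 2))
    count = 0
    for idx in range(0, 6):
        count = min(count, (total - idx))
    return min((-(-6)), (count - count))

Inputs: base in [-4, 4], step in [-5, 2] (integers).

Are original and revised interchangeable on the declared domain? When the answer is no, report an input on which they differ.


On input base=-4, step=0, original returns 0 while revised returns ERROR.
verdict: not equivalent; witness: base=-4, step=0


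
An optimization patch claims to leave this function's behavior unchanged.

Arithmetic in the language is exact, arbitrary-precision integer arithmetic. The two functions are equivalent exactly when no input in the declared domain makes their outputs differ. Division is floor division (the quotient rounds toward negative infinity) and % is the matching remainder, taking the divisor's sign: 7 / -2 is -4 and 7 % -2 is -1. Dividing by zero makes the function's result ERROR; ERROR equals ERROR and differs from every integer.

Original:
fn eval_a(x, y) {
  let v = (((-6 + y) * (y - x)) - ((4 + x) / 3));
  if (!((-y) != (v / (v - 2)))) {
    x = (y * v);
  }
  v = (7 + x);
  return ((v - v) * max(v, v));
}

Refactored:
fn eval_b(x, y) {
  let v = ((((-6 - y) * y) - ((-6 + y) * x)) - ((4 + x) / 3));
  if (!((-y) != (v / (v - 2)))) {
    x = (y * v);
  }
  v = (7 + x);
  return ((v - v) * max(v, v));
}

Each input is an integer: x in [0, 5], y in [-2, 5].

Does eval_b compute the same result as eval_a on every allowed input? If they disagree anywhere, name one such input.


Try x=3, y=2.
eval_a: v = 2; division by zero -> ERROR
eval_b: v = -6; (!((-y) != (v / (v - 2)))) -> false; v = 10; return 0
ERROR vs 0 — the two versions disagree here.
verdict: not equivalent; witness: x=3, y=2


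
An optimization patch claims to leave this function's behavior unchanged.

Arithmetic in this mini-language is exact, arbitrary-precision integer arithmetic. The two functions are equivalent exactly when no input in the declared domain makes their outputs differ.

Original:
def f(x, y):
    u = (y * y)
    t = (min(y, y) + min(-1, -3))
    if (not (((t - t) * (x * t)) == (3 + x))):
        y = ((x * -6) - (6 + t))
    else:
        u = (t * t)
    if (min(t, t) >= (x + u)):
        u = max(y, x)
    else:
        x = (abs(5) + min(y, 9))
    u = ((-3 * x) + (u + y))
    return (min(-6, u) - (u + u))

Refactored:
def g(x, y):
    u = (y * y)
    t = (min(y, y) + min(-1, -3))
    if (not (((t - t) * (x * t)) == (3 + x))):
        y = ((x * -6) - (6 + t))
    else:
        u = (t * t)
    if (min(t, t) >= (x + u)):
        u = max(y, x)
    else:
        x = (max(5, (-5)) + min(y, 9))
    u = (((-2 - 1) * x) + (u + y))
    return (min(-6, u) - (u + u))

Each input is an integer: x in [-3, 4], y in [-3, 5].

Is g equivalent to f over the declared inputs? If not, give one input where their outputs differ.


The two versions differ — the changes include arithmetic usage differs, and min/max/abs usage differs, and constant usage differs.
One worked example (x=4, y=5) — f: u becomes 25; next t becomes 2; next (not (((t - t) * (x * t)) == (3 + x))) evaluates to true; next y becomes -32; next (min(t, t) >= (x + u)) evaluates to false; next x becomes -27; next u becomes 74; next final value -154; g: u becomes 25; next t becomes 2; next (not (((t - t) * (x * t)) == (3 + x))) evaluates to true; next y becomes -32; next (min(t, t) >= (x + u)) evaluates to false; next x becomes -27; next u becomes 74; next final value -154; agreement on -154.
Sweeping the whole domain (72 inputs) finds no disagreement.
verdict: equivalent


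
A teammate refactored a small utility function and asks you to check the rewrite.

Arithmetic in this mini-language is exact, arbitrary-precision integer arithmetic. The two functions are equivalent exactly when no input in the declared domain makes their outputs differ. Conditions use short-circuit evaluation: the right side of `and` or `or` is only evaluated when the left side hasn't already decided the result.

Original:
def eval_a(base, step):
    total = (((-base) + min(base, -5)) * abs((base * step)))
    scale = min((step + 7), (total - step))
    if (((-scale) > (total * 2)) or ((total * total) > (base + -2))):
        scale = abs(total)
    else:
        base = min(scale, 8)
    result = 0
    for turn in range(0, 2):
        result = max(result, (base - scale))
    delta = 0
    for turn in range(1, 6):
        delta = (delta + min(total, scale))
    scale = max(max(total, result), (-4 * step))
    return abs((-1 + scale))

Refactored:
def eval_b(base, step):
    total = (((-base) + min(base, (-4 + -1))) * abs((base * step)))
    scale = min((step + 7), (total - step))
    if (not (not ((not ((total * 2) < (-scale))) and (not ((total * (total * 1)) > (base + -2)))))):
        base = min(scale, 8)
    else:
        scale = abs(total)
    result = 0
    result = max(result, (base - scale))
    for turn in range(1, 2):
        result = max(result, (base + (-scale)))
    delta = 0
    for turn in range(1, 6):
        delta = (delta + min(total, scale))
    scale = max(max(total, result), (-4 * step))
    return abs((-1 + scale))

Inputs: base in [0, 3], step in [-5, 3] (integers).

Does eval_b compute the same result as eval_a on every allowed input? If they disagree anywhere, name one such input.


This is a faithful refactor — arithmetic usage differs, and loop structure differs, and statement counts differ, and min/max/abs usage differs, and boolean connective usage differs, and constant usage differs, and comparison usage differs, but the computed results match everywhere.
Spot check at base=1, step=-5 — eval_a: total becomes -30; next scale becomes -25; next (((-scale) > (total * 2)) or ((total * total) > (base + -2))) evaluates to true; next scale becomes 30; next result becomes 0; next at turn=0:; next result becomes 0; next at turn=1:; next result becomes 0; next delta becomes 0; next at turn=1:; next delta becomes -30; next at turn=2:; next delta becomes -60; next at turn=3:; next delta becomes -90; next at turn=4:; next delta becomes -120; next at turn=5:; next delta becomes -150; next scale becomes 20; next final value 19. eval_b: total becomes -30; next scale becomes -25; next (not (not ((not ((total * 2) < (-scale))) and (not ((total * (total * 1)) > (base + -2)))))) evaluates to false; next scale becomes 30; next result becomes 0; next result becomes 0; next at turn=1:; next result becomes 0; next delta becomes 0; next at turn=1:; next delta becomes -30; next at turn=2:; next delta becomes -60; next at turn=3:; next delta becomes -90; next at turn=4:; next delta becomes -120; next at turn=5:; next delta becomes -150; next scale becomes 20; next final value 19. Both give 19.
An exhaustive pass over the 36 declared inputs shows identical outputs.
verdict: equivalent


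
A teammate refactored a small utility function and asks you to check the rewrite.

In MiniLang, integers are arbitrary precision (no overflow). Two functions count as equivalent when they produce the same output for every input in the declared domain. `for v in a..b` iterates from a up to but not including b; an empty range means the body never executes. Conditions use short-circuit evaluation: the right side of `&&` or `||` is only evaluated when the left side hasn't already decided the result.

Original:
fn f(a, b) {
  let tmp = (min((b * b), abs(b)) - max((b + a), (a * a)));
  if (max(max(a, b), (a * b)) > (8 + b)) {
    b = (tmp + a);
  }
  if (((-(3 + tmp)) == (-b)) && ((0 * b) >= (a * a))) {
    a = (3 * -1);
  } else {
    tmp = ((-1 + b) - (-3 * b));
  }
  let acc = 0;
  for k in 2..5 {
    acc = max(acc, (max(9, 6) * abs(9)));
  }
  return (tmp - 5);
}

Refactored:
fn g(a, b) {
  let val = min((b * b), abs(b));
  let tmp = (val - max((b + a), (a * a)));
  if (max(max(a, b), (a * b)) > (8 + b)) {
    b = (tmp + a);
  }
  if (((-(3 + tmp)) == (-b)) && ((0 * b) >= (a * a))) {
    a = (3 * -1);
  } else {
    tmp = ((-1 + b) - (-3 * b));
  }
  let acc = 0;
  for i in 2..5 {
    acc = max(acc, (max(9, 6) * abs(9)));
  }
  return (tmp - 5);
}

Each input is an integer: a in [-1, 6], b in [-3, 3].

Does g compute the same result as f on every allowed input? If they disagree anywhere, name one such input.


Side by side, the visible changes include: local variable names differ, statement counts differ.
Tracing a=6, b=-2: f: tmp := -34 | (max(max(a, b), (a * b)) > (8 + b)): false | (((-(3 + tmp)) == (-b)) && ((0 * b) >= (a * a))): false | tmp := -9 | acc := 0 | iter k=2: | acc := 81 | iter k=3: | acc := 81 | iter k=4: | acc := 81 | result -14 | g: val := 2 | tmp := -34 | (max(max(a, b), (a * b)) > (8 + b)): false | (((-(3 + tmp)) == (-b)) && ((0 * b) >= (a * a))): false | tmp := -9 | acc := 0 | iter i=2: | acc := 81 | iter i=3: | acc := 81 | iter i=4: | acc := 81 | result -14 — matching result -14.
Sweeping the whole domain (56 inputs) finds no disagreement.
verdict: equivalent


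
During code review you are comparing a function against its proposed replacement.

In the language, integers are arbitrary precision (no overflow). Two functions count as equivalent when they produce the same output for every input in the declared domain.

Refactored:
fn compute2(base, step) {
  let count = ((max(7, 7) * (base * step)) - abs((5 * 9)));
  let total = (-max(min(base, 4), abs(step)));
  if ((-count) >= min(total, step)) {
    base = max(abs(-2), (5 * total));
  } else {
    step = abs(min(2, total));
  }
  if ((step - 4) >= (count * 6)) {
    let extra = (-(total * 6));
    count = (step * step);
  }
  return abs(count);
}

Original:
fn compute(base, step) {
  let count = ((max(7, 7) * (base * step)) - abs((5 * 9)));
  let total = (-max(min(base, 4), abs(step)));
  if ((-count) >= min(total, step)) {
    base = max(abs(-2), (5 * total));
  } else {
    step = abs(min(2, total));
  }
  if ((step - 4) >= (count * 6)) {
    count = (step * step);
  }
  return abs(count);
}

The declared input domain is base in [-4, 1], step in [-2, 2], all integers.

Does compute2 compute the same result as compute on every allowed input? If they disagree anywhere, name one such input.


Equivalent — the differences include constant usage differs, statement counts differ, local variable names differ, arithmetic usage differs, yet no declared input distinguishes the two.
Spot check at base=-1, step=-1 — compute: count becomes -38; next total becomes -1; next ((-count) >= min(total, step)) evaluates to true; next base becomes 2; next ((step - 4) >= (count * 6)) evaluates to true; next count becomes 1; next final value 1. compute2: count becomes -38; next total becomes -1; next ((-count) >= min(total, step)) evaluates to true; next base becomes 2; next ((step - 4) >= (count * 6)) evaluates to true; next extra becomes 6; next count becomes 1; next final value 1. Both give 1.
Checked all 30 inputs in the declared domain: the outputs agree on every one.
verdict: equivalent


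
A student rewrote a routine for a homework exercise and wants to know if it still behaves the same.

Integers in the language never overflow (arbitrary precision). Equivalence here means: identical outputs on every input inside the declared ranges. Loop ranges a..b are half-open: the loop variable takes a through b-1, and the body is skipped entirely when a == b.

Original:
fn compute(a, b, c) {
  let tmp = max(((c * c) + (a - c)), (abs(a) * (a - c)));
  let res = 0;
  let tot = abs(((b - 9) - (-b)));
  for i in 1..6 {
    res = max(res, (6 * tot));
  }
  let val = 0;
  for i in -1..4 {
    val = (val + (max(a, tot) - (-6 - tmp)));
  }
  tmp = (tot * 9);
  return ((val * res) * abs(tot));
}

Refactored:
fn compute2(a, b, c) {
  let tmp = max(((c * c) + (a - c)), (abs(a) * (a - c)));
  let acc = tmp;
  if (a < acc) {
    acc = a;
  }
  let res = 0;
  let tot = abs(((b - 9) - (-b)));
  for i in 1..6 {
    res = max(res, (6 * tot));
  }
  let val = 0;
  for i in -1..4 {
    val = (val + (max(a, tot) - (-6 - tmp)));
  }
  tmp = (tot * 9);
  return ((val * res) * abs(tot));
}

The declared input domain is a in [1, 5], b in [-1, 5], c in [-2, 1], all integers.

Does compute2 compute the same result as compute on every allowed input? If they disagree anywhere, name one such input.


The two are interchangeable: branching structure differs; also local variable names differ; also comparison usage differs; also statement counts differ, and every declared input agrees.
Tracing a=4, b=4, c=1: compute: tmp=12, then res=0, then tot=1, then (i=1), then res=6, then (i=2), then res=6, then (i=3), then res=6, then (i=4), then res=6, then (i=5), then res=6, then val=0, then (i=-1), then val=22, then (i=0), then val=44, then (i=1), then val=66, then (i=2), then val=88, then (i=3), then val=110, then tmp=9, then returns 660 | compute2: tmp=12, then acc=12, then (a < acc) is true, then acc=4, then res=0, then tot=1, then (i=1), then res=6, then (i=2), then res=6, then (i=3), then res=6, then (i=4), then res=6, then (i=5), then res=6, then val=0, then (i=-1), then val=22, then (i=0), then val=44, then (i=1), then val=66, then (i=2), then val=88, then (i=3), then val=110, then tmp=9, then returns 660 — matching result 660.
Sweeping the whole domain (140 inputs) finds no disagreement.
verdict: equivalent


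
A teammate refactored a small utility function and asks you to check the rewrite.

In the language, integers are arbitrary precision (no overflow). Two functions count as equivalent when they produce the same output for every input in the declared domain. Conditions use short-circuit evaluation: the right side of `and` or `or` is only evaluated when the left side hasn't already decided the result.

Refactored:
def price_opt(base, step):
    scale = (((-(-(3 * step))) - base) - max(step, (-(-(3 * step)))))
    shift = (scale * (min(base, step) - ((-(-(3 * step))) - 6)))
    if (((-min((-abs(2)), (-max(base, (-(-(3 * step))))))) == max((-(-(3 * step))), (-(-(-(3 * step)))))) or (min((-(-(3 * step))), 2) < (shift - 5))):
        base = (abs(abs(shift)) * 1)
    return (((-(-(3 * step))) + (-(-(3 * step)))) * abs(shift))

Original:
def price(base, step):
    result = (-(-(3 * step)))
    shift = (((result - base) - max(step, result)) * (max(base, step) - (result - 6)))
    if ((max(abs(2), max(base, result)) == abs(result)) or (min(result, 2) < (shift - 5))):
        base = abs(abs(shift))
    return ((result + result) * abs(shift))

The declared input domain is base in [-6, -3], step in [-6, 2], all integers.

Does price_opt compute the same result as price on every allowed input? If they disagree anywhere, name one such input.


There is a counterexample at base=-6, step=-5: -1920 on one side, -1800 on the other.
price: result becomes -15; next shift becomes -64; next ((max(abs(2), max(base, result)) == abs(result)) or (min(result, 2) < (shift - 5))) evaluates to false; next final value -1920
price_opt: scale becomes -4; next shift becomes -60; next (((-min((-abs(2)), (-max(base, (-(-(3 * step))))))) == max((-(-(3 * step))), (-(-(-(3 * step)))))) or (min((-(-(3 * step))), 2) < (shift - 5))) evaluates to false; next final value -1800
verdict: not equivalent; witness: base=-6, step=-5


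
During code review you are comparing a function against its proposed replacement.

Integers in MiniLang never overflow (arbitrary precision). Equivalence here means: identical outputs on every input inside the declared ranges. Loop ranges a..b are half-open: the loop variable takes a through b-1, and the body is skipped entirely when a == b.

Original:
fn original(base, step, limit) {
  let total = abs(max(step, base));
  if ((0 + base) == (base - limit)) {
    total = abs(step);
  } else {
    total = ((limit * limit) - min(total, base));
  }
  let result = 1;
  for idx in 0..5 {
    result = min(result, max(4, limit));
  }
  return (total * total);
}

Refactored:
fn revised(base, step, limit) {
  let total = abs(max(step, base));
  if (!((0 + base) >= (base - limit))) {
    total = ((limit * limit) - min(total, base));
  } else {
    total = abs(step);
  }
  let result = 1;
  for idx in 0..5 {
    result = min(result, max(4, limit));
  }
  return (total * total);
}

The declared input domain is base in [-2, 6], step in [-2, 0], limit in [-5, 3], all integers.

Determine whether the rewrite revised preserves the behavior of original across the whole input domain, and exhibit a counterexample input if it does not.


Not equivalent: base=-2, step=-2, limit=1 separates them (9 vs 4).
original: total = 2; ((0 + base) == (base - limit)) -> false; total = 3; result = 1; [idx=0]; result = 1; [idx=1]; result = 1; [idx=2]; result = 1; [idx=3]; result = 1; [idx=4]; result = 1; return 9
revised: total = 2; (!((0 + base) >= (base - limit))) -> false; total = 2; result = 1; [idx=0]; result = 1; [idx=1]; result = 1; [idx=2]; result = 1; [idx=3]; result = 1; [idx=4]; result = 1; return 4
verdict: not equivalent; witness: base=-2, step=-2, limit=1


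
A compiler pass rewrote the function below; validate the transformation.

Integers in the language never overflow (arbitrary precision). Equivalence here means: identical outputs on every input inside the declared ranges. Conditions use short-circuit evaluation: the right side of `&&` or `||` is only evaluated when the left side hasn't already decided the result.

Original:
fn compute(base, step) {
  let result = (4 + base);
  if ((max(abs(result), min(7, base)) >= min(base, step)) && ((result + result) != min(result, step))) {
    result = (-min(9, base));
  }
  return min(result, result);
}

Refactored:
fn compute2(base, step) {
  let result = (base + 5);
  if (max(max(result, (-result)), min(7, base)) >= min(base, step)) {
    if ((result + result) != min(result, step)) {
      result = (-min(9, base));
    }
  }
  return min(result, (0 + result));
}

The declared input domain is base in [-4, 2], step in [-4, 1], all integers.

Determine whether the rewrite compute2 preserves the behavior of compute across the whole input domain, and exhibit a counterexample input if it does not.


On input base=-4, step=0, compute returns 0 while compute2 returns 4.
verdict: not equivalent; witness: base=-4, step=0


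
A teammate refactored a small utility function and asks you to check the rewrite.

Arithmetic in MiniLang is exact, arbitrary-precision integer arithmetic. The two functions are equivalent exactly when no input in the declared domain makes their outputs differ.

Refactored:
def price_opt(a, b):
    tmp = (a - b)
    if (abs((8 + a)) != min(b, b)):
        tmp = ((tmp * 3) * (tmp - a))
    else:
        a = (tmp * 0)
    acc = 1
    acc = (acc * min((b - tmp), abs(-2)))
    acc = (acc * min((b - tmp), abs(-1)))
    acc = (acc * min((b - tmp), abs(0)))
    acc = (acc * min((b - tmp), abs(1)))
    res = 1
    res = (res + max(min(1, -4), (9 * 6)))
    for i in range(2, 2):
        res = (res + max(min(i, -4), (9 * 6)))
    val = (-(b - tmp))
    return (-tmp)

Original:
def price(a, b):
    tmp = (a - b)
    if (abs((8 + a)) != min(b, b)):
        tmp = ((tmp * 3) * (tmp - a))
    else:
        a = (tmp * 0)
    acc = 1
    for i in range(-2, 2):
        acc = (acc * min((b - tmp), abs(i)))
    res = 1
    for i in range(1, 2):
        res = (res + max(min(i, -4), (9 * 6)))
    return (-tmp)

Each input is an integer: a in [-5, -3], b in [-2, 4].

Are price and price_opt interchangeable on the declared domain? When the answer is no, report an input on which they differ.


Behavior is preserved: although arithmetic usage differs; constant usage differs; statement counts differ; min/max/abs usage differs; local variable names differ; loop structure differs, the outputs never diverge.
Spot check at a=-5, b=-1 — price: tmp=-4, then (abs((8 + a)) != min(b, b)) is true, then tmp=-12, then acc=1, then (i=-2), then acc=2, then (i=-1), then acc=2, then (i=0), then acc=0, then (i=1), then acc=0, then res=1, then (i=1), then res=55, then returns 12. price_opt: tmp=-4, then (abs((8 + a)) != min(b, b)) is true, then tmp=-12, then acc=1, then acc=2, then acc=2, then acc=0, then acc=0, then res=1, then res=55, then the loop over i runs zero times, then val=-11, then returns 12. Both give 12.
Sweeping the whole domain (21 inputs) finds no disagreement.
verdict: equivalent


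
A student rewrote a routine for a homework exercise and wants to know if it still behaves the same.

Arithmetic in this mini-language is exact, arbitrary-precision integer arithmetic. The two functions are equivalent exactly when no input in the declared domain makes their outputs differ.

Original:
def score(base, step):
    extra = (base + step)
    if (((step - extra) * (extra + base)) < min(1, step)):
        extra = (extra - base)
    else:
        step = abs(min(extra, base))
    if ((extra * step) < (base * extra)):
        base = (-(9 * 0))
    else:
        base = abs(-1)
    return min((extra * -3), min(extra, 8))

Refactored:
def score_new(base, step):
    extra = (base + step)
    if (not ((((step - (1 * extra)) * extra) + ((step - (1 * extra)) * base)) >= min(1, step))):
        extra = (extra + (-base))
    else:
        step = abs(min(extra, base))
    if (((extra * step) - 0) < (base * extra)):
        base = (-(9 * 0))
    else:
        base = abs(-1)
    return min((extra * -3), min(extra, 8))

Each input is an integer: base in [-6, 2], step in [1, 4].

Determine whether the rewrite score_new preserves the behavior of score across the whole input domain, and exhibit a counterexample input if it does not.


Side by side, the visible changes include: boolean connective usage differs, arithmetic usage differs, constant usage differs, comparison usage differs.
Spot check at base=-3, step=2 — score: extra = -1; (((step - extra) * (extra + base)) < min(1, step)) -> true; extra = 2; ((extra * step) < (base * extra)) -> false; base = 1; return -6. score_new: extra = -1; (not ((((step - (1 * extra)) * extra) + ((step - (1 * extra)) * base)) >= min(1, step))) -> true; extra = 2; (((extra * step) - 0) < (base * extra)) -> false; base = 1; return -6. Both give -6.
Checked all 36 inputs in the declared domain: the outputs agree on every one.
verdict: equivalent


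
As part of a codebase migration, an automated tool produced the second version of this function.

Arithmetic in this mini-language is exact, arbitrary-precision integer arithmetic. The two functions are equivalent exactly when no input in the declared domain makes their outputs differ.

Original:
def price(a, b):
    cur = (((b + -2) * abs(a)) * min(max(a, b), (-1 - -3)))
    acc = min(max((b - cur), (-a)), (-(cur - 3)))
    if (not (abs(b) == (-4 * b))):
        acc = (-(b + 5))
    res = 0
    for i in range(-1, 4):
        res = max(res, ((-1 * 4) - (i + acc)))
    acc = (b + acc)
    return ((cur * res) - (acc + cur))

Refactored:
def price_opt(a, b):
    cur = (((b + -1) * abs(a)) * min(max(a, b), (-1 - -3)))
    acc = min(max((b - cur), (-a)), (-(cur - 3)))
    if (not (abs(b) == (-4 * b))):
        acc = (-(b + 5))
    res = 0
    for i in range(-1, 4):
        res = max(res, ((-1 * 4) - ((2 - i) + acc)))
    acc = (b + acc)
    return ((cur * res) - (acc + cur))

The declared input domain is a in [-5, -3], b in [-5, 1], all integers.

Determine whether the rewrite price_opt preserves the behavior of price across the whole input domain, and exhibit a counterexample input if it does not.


Try a=-5, b=-5.
price: cur = 175; acc = -172; (not (abs(b) == (-4 * b))) -> true; acc = 0; res = 0; [i=-1]; res = 0; [i=0]; res = 0; [i=1]; res = 0; [i=2]; res = 0; [i=3]; res = 0; acc = -5; return -170
price_opt: cur = 150; acc = -147; (not (abs(b) == (-4 * b))) -> true; acc = 0; res = 0; [i=-1]; res = 0; [i=0]; res = 0; [i=1]; res = 0; [i=2]; res = 0; [i=3]; res = 0; acc = -5; return -145
-170 vs -145 — the two versions disagree here.
verdict: not equivalent; witness: a=-5, b=-5
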